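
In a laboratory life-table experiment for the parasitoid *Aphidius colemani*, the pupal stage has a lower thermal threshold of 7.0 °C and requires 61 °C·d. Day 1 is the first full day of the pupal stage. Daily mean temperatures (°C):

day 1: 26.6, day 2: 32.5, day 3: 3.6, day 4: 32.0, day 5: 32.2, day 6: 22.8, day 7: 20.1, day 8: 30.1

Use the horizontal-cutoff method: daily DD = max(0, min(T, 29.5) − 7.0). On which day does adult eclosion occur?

day 4

Daily DD above 7.0 °C (capped at 22.5): 19.6, 22.5, 0.0, 22.5, 22.5, 15.8, 13.1, 22.5.
Cumulative: 19.6, 42.1, 42.1, 64.6, 87.1, 102.9, 116.0, 138.5.
The total first reaches 61 DD on day 4.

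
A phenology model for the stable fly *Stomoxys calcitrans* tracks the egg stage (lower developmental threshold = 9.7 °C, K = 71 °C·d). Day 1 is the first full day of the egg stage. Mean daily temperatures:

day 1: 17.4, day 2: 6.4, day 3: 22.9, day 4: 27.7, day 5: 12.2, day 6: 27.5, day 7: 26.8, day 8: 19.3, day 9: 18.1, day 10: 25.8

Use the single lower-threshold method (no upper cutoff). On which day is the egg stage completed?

day 7

Daily DD above 9.7 °C: 7.7, 0.0, 13.2, 18.0, 2.5, 17.8, 17.1, 9.6, 8.4, 16.1.
Cumulative: 7.7, 7.7, 20.9, 38.9, 41.4, 59.2, 76.3, 85.9, 94.3, 110.4.
The total first reaches 71 DD on day 7.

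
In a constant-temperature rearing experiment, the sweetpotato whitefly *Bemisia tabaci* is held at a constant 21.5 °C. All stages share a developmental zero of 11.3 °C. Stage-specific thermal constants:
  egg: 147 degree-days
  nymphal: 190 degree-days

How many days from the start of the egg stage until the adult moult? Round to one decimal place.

Daily accumulation at 21.5 °C = 21.5 − 11.3 = 10.2 DD/day.
Total K = 147 + 190 = 337 DD.
Total duration = 337 / 10.2 = 33.039 ≈ 33.0 days.

33.0 days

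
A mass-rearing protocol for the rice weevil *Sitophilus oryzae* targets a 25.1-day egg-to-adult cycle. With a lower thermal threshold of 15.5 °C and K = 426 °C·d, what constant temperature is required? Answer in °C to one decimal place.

32.5 °C

Required daily accumulation = 426 / 25.1 = 16.972 DD/day.
T = T_base + 16.972 = 15.5 + 16.972 = 32.472 ≈ 32.5 °C.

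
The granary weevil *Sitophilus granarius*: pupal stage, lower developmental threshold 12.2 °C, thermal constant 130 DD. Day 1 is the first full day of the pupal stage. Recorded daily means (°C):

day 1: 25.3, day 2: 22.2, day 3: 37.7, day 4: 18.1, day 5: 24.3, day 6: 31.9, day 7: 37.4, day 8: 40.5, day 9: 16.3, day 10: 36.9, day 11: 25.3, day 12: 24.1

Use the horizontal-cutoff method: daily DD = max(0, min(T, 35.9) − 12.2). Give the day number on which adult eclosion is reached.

day 8

Daily DD above 12.2 °C (capped at 23.7): 13.1, 10.0, 23.7, 5.9, 12.1, 19.7, 23.7, 23.7, 4.1, 23.7, 13.1, 11.9.
Cumulative: 13.1, 23.1, 46.8, 52.7, 64.8, 84.5, 108.2, 131.9, 136.0, 159.7, 172.8, 184.7.
The total first reaches 130 DD on day 8.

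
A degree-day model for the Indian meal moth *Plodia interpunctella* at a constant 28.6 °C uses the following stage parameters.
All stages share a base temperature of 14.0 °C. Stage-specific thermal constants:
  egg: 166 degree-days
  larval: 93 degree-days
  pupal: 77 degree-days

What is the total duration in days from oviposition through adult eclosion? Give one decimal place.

23.0 days

Daily accumulation at 28.6 °C = 28.6 − 14.0 = 14.6 DD/day.
Total K = 166 + 93 + 77 = 336 DD.
Total duration = 336 / 14.6 = 23.014 ≈ 23.0 days.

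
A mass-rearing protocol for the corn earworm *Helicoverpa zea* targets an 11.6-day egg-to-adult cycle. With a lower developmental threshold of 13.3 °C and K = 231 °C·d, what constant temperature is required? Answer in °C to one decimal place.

33.2 °C

Required daily accumulation = 231 / 11.6 = 19.914 DD/day.
T = T_base + 19.914 = 13.3 + 19.914 = 33.214 ≈ 33.2 °C.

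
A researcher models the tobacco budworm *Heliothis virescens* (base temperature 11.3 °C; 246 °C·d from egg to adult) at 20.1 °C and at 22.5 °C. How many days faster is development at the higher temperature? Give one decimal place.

6.0 days

At 20.1 °C: 246 / (20.1 − 11.3) = 246 / 8.8 = 27.955 d.
At 22.5 °C: 246 / (22.5 − 11.3) = 246 / 11.2 = 21.964 d.
Difference = |27.955 − 21.964| = 5.990 ≈ 6.0 days.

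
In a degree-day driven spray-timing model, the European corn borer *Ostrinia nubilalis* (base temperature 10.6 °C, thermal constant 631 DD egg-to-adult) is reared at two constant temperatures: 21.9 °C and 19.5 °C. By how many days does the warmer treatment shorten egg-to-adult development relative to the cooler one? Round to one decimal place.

15.1 days

At 21.9 °C: 631 / (21.9 − 10.6) = 631 / 11.3 = 55.841 d.
At 19.5 °C: 631 / (19.5 − 10.6) = 631 / 8.9 = 70.899 d.
Difference = |55.841 − 70.899| = 15.058 ≈ 15.1 days.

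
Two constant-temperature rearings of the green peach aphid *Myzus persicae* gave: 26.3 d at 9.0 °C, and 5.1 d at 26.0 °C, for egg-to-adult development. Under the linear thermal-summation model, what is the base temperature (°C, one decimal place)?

4.9 °C

Under the model K = D·(T − T_b), so D₁·(T₁ − T_b) = D₂·(T₂ − T_b).
26.3·(9.0 − T_b) = 5.1·(26.0 − T_b)
T_b = (26.3·9.0 − 5.1·26.0) / (26.3 − 5.1) = 104.10 / 21.2 = 4.910 °C ≈ 4.9 °C.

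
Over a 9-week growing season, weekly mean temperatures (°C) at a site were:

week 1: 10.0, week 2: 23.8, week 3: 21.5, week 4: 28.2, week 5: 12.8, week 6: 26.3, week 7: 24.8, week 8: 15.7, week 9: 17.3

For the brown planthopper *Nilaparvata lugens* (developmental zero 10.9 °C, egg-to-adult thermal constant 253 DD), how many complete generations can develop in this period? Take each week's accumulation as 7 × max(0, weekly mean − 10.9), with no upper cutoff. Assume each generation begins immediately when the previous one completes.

Weekly DD (7 × max(0, T̄ − 10.9)): 0.0, 90.3, 74.2, 121.1, 13.3, 107.8, 97.3, 33.6, 44.8.
Season total = 582.4 DD.
Complete generations = ⌊582.4 / 253⌋ = 2.

2 generations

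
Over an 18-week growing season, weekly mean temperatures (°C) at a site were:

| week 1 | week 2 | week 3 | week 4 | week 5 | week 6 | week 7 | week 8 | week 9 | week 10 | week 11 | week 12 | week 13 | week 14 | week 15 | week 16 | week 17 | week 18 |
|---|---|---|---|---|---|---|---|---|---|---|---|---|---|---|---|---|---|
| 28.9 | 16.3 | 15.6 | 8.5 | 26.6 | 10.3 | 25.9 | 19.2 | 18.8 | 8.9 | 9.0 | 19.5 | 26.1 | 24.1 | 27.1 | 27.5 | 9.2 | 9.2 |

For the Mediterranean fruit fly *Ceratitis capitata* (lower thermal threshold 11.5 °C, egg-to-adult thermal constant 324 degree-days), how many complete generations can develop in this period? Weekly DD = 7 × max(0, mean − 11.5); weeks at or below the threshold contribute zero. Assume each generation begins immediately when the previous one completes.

2 generations

Weekly DD (7 × max(0, T̄ − 11.5)): 121.8, 33.6, 28.7, 0.0, 105.7, 0.0, 100.8, 53.9, 51.1, 0.0, 0.0, 56.0, 102.2, 88.2, 109.2, 112.0, 0.0, 0.0.
Season total = 963.2 DD.
Complete generations = ⌊963.2 / 324⌋ = 2.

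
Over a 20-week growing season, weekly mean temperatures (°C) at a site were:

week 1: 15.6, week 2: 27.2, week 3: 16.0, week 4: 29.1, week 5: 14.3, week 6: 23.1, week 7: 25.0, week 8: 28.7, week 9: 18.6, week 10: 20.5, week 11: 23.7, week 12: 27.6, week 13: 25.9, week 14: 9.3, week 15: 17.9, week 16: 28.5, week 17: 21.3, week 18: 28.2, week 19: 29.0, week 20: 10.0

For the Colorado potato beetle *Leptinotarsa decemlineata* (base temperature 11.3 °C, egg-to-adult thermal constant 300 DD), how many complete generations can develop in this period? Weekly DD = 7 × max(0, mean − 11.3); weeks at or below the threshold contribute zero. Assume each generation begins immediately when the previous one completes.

Weekly DD (7 × max(0, T̄ − 11.3)): 30.1, 111.3, 32.9, 124.6, 21.0, 82.6, 95.9, 121.8, 51.1, 64.4, 86.8, 114.1, 102.2, 0.0, 46.2, 120.4, 70.0, 118.3, 123.9, 0.0.
Season total = 1517.6 DD.
Complete generations = ⌊1517.6 / 300⌋ = 5.

5 generations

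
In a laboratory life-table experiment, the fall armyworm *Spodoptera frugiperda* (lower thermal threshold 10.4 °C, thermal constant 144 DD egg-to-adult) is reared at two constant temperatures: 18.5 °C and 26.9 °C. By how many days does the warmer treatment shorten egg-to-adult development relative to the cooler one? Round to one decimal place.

At 18.5 °C: 144 / (18.5 − 10.4) = 144 / 8.1 = 17.778 d.
At 26.9 °C: 144 / (26.9 − 10.4) = 144 / 16.5 = 8.727 d.
Difference = |17.778 − 8.727| = 9.051 ≈ 9.1 days.

9.1 days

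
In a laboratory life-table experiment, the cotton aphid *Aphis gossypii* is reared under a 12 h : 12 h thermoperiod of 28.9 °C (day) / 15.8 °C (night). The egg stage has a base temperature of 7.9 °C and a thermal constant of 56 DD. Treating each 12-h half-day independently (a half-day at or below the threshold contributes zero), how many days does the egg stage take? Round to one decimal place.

Day half: max(0, 28.9 − 7.9) × 0.5 = 21.0 × 0.5 = 10.50 DD.
Night half: max(0, 15.8 − 7.9) × 0.5 = 7.9 × 0.5 = 3.95 DD.
Per 24 h: 14.45 DD/day.
Duration = 56 / 14.45 = 3.875 ≈ 3.9 days.

3.9 days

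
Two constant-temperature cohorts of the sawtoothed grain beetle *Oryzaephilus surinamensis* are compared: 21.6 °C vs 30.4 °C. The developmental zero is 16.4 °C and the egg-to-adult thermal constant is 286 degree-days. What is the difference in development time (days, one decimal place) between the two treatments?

34.6 days

At 21.6 °C: 286 / (21.6 − 16.4) = 286 / 5.2 = 55.000 d.
At 30.4 °C: 286 / (30.4 − 16.4) = 286 / 14.0 = 20.429 d.
Difference = |55.000 − 20.429| = 34.571 ≈ 34.6 days.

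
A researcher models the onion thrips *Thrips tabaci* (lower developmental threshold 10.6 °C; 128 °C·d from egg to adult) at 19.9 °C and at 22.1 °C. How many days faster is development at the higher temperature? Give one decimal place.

At 19.9 °C: 128 / (19.9 − 10.6) = 128 / 9.3 = 13.763 d.
At 22.1 °C: 128 / (22.1 − 10.6) = 128 / 11.5 = 11.130 d.
Difference = |13.763 − 11.130| = 2.633 ≈ 2.6 days.

2.6 days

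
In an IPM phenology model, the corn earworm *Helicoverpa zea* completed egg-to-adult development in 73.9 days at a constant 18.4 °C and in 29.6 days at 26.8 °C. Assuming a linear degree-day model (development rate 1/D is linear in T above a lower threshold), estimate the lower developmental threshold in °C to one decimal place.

12.8 °C

Under the model K = D·(T − T_b), so D₁·(T₁ − T_b) = D₂·(T₂ − T_b).
73.9·(18.4 − T_b) = 29.6·(26.8 − T_b)
T_b = (73.9·18.4 − 29.6·26.8) / (73.9 − 29.6) = 566.48 / 44.3 = 12.787 °C ≈ 12.8 °C.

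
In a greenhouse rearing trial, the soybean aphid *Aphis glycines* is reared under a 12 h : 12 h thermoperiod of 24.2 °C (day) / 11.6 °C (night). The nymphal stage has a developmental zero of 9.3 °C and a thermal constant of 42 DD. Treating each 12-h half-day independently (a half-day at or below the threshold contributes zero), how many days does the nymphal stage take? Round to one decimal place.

Day half: max(0, 24.2 − 9.3) × 0.5 = 14.9 × 0.5 = 7.45 DD.
Night half: max(0, 11.6 − 9.3) × 0.5 = 2.3 × 0.5 = 1.15 DD.
Per 24 h: 8.60 DD/day.
Duration = 42 / 8.60 = 4.884 ≈ 4.9 days.

4.9 days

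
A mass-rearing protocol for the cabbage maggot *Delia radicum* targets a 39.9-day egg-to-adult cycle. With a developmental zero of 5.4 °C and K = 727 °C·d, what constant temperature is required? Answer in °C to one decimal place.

Required daily accumulation = 727 / 39.9 = 18.221 DD/day.
T = T_base + 18.221 = 5.4 + 18.221 = 23.621 ≈ 23.6 °C.

23.6 °C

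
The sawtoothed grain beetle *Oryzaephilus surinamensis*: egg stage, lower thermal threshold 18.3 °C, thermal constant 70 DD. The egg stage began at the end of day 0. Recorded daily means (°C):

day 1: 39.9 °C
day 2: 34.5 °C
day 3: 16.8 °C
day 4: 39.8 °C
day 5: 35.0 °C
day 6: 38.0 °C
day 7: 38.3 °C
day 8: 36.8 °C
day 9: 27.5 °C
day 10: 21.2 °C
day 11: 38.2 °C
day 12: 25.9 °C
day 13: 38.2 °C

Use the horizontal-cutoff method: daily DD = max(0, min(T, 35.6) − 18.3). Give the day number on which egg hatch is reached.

Daily DD above 18.3 °C (capped at 17.3): 17.3, 16.2, 0.0, 17.3, 16.7, 17.3, 17.3, 17.3, 9.2, 2.9, 17.3, 7.6, 17.3.
Cumulative: 17.3, 33.5, 33.5, 50.8, 67.5, 84.8, 102.1, 119.4, 128.6, 131.5, 148.8, 156.4, 173.7.
The total first reaches 70 DD on day 6.

day 6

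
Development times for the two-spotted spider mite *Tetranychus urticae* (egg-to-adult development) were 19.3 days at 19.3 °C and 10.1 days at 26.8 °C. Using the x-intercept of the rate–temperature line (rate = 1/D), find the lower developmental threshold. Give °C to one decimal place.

Under the model K = D·(T − T_b), so D₁·(T₁ − T_b) = D₂·(T₂ − T_b).
19.3·(19.3 − T_b) = 10.1·(26.8 − T_b)
T_b = (19.3·19.3 − 10.1·26.8) / (19.3 − 10.1) = 101.81 / 9.2 = 11.066 °C ≈ 11.1 °C.

11.1 °C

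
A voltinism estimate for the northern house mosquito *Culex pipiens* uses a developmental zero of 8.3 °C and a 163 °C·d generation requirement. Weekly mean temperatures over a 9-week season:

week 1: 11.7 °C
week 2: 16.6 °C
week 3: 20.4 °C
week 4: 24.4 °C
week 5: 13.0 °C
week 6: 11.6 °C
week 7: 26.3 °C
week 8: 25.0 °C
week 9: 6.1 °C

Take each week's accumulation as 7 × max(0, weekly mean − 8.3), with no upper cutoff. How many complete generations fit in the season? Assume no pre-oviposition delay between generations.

Weekly DD (7 × max(0, T̄ − 8.3)): 23.8, 58.1, 84.7, 112.7, 32.9, 23.1, 126.0, 116.9, 0.0.
Season total = 578.2 DD.
Complete generations = ⌊578.2 / 163⌋ = 3.

3 generations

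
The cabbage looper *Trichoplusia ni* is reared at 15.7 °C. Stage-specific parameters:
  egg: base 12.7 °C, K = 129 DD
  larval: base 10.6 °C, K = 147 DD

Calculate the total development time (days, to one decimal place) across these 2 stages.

71.8 days

egg: 129 / (15.7 − 12.7) = 129 / 3.0 = 43.000 d.
larval: 147 / (15.7 − 10.6) = 147 / 5.1 = 28.824 d.
Sum = 71.824 ≈ 71.8 days.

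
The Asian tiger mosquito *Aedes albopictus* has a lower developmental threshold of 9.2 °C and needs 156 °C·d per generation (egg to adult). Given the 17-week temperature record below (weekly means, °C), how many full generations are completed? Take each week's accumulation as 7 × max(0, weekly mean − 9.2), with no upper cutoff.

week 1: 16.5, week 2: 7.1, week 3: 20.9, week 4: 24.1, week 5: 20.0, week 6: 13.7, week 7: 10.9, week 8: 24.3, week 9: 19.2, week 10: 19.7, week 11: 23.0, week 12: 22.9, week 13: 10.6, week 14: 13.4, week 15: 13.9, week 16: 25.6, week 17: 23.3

6 generations

Weekly DD (7 × max(0, T̄ − 9.2)): 51.1, 0.0, 81.9, 104.3, 75.6, 31.5, 11.9, 105.7, 70.0, 73.5, 96.6, 95.9, 9.8, 29.4, 32.9, 114.8, 98.7.
Season total = 1083.6 DD.
Complete generations = ⌊1083.6 / 156⌋ = 6.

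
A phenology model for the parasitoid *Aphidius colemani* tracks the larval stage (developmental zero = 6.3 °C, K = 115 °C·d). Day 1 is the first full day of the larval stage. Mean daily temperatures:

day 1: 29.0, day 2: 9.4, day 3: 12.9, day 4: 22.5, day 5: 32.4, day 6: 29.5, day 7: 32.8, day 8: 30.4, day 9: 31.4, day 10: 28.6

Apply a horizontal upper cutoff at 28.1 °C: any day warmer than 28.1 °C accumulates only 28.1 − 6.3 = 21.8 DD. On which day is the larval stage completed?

day 8

Daily DD above 6.3 °C (capped at 21.8): 21.8, 3.1, 6.6, 16.2, 21.8, 21.8, 21.8, 21.8, 21.8, 21.8.
Cumulative: 21.8, 24.9, 31.5, 47.7, 69.5, 91.3, 113.1, 134.9, 156.7, 178.5.
The total first reaches 115 DD on day 8.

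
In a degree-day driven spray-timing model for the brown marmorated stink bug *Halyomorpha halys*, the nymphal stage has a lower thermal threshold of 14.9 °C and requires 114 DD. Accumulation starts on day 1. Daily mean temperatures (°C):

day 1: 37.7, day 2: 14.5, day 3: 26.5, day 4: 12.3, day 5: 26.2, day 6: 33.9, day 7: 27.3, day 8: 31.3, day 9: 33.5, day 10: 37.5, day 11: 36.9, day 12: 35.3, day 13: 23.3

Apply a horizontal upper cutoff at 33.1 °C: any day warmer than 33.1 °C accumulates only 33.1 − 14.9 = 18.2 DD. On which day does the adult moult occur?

day 10

Daily DD above 14.9 °C (capped at 18.2): 18.2, 0.0, 11.6, 0.0, 11.3, 18.2, 12.4, 16.4, 18.2, 18.2, 18.2, 18.2, 8.4.
Cumulative: 18.2, 18.2, 29.8, 29.8, 41.1, 59.3, 71.7, 88.1, 106.3, 124.5, 142.7, 160.9, 169.3.
The total first reaches 114 DD on day 10.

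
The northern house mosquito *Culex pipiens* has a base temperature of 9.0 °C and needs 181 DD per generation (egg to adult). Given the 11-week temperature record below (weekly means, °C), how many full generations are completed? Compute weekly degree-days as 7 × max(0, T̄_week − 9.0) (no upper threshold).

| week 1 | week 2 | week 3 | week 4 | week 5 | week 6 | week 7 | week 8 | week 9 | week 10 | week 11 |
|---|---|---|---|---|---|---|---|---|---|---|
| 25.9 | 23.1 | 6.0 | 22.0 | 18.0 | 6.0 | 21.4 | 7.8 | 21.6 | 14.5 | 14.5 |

3 generations

Weekly DD (7 × max(0, T̄ − 9.0)): 118.3, 98.7, 0.0, 91.0, 63.0, 0.0, 86.8, 0.0, 88.2, 38.5, 38.5.
Season total = 623.0 DD.
Complete generations = ⌊623.0 / 181⌋ = 3.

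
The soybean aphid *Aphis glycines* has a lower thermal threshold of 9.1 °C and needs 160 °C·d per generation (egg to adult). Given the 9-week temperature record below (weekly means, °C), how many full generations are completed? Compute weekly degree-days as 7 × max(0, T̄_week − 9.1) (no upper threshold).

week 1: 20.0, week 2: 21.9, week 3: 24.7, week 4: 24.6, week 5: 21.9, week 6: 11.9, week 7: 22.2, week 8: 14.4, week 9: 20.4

Weekly DD (7 × max(0, T̄ − 9.1)): 76.3, 89.6, 109.2, 108.5, 89.6, 19.6, 91.7, 37.1, 79.1.
Season total = 700.7 DD.
Complete generations = ⌊700.7 / 160⌋ = 4.

4 generations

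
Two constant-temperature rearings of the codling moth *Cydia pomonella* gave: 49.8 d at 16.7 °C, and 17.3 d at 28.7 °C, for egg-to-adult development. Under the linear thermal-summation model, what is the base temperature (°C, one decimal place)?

10.3 °C

Under the model K = D·(T − T_b), so D₁·(T₁ − T_b) = D₂·(T₂ − T_b).
49.8·(16.7 − T_b) = 17.3·(28.7 − T_b)
T_b = (49.8·16.7 − 17.3·28.7) / (49.8 − 17.3) = 335.15 / 32.5 = 10.312 °C ≈ 10.3 °C.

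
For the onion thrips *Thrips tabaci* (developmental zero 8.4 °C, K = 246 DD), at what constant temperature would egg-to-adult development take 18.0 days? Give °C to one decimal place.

Required daily accumulation = 246 / 18.0 = 13.667 DD/day.
T = T_base + 13.667 = 8.4 + 13.667 = 22.067 ≈ 22.1 °C.

22.1 °C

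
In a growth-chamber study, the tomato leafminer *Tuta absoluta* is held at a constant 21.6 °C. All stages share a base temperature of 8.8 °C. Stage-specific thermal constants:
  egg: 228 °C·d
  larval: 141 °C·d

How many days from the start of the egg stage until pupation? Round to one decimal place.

28.8 days

Daily accumulation at 21.6 °C = 21.6 − 8.8 = 12.8 DD/day.
Total K = 228 + 141 = 369 DD.
Total duration = 369 / 12.8 = 28.828 ≈ 28.8 days.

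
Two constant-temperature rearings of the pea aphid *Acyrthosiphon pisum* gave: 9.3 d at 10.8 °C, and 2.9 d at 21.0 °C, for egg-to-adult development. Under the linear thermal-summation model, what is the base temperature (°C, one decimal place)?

Equal thermal constants: D₁(T₁ − T_b) = D₂(T₂ − T_b).
9.3·(10.8 − T_b) = 2.9·(21.0 − T_b)
T_b = (9.3·10.8 − 2.9·21.0) / (9.3 − 2.9) = 39.54 / 6.4 = 6.178 °C ≈ 6.2 °C.

6.2 °C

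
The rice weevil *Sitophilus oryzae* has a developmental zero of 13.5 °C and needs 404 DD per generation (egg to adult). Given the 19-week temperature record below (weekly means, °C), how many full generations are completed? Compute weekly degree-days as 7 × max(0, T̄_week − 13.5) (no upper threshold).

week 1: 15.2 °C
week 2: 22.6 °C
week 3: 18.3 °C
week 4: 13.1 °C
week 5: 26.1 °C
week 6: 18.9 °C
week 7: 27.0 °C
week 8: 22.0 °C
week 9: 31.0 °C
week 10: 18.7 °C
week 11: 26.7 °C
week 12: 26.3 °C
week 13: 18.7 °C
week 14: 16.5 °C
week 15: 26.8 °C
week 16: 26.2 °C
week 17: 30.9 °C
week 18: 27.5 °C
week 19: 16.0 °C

Weekly DD (7 × max(0, T̄ − 13.5)): 11.9, 63.7, 33.6, 0.0, 88.2, 37.8, 94.5, 59.5, 122.5, 36.4, 92.4, 89.6, 36.4, 21.0, 93.1, 88.9, 121.8, 98.0, 17.5.
Season total = 1206.8 DD.
Complete generations = ⌊1206.8 / 404⌋ = 2.

2 generations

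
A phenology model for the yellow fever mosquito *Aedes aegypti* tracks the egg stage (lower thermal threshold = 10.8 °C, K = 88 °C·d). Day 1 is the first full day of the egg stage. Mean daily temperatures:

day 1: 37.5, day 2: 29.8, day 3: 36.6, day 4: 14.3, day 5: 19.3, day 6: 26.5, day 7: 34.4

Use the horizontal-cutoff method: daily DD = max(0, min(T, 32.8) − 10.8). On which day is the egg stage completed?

day 6

Daily DD above 10.8 °C (capped at 22.0): 22.0, 19.0, 22.0, 3.5, 8.5, 15.7, 22.0.
Cumulative: 22.0, 41.0, 63.0, 66.5, 75.0, 90.7, 112.7.
The total first reaches 88 DD on day 6.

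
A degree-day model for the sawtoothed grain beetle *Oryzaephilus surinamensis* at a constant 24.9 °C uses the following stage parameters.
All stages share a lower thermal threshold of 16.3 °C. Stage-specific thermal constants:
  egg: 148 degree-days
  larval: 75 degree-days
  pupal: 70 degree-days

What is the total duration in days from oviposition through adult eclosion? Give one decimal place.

34.1 days

Daily accumulation at 24.9 °C = 24.9 − 16.3 = 8.6 DD/day.
Total K = 148 + 75 + 70 = 293 DD.
Total duration = 293 / 8.6 = 34.070 ≈ 34.1 days.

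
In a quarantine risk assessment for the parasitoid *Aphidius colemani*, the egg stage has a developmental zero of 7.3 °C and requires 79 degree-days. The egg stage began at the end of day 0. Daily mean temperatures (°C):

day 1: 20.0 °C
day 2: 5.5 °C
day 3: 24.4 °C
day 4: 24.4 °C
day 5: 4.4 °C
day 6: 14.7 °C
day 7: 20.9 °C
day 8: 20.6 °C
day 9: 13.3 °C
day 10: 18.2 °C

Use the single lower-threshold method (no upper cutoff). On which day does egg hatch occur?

day 8

Daily DD above 7.3 °C: 12.7, 0.0, 17.1, 17.1, 0.0, 7.4, 13.6, 13.3, 6.0, 10.9.
Cumulative: 12.7, 12.7, 29.8, 46.9, 46.9, 54.3, 67.9, 81.2, 87.2, 98.1.
The total first reaches 79 DD on day 8.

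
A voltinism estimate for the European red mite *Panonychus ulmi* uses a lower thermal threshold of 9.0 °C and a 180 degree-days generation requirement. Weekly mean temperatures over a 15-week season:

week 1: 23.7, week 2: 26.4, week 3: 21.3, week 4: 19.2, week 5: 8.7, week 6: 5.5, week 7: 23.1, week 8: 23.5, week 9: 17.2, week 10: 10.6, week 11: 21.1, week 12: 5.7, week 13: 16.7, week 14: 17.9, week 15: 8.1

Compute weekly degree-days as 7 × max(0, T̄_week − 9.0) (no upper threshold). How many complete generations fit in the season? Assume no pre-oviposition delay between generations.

4 generations

Weekly DD (7 × max(0, T̄ − 9.0)): 102.9, 121.8, 86.1, 71.4, 0.0, 0.0, 98.7, 101.5, 57.4, 11.2, 84.7, 0.0, 53.9, 62.3, 0.0.
Season total = 851.9 DD.
Complete generations = ⌊851.9 / 180⌋ = 4.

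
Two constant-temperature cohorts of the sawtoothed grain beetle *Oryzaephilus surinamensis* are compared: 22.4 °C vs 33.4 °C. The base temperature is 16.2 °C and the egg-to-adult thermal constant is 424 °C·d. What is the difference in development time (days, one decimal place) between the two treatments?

At 22.4 °C: 424 / (22.4 − 16.2) = 424 / 6.2 = 68.387 d.
At 33.4 °C: 424 / (33.4 − 16.2) = 424 / 17.2 = 24.651 d.
Difference = |68.387 − 24.651| = 43.736 ≈ 43.7 days.

43.7 days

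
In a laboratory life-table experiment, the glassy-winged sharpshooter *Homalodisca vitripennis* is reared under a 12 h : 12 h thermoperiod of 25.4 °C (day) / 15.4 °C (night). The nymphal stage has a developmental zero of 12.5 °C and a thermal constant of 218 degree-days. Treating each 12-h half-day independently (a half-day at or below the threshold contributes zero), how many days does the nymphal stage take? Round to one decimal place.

Day half: max(0, 25.4 − 12.5) × 0.5 = 12.9 × 0.5 = 6.45 DD.
Night half: max(0, 15.4 − 12.5) × 0.5 = 2.9 × 0.5 = 1.45 DD.
Per 24 h: 7.90 DD/day.
Duration = 218 / 7.90 = 27.595 ≈ 27.6 days.

27.6 days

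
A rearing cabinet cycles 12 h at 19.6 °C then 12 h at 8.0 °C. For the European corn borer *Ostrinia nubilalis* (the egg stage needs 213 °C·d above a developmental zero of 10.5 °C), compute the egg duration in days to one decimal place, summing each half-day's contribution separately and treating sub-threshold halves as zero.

Day half: max(0, 19.6 − 10.5) × 0.5 = 9.1 × 0.5 = 4.55 DD.
Night half: max(0, 8.0 − 10.5) × 0.5 = 0.0 × 0.5 = 0.00 DD.
Per 24 h: 4.55 DD/day.
Duration = 213 / 4.55 = 46.813 ≈ 46.8 days.

46.8 days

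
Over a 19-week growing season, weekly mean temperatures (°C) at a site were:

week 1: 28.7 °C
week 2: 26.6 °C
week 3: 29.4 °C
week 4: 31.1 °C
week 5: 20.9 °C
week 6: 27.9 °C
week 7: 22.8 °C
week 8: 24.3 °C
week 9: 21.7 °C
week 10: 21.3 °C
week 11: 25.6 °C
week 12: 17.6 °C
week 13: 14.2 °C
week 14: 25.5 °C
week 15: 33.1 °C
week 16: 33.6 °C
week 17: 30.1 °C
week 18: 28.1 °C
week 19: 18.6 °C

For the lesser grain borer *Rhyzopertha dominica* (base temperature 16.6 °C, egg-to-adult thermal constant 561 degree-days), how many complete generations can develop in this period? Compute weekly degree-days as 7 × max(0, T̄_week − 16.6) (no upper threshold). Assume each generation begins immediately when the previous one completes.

2 generations

Weekly DD (7 × max(0, T̄ − 16.6)): 84.7, 70.0, 89.6, 101.5, 30.1, 79.1, 43.4, 53.9, 35.7, 32.9, 63.0, 7.0, 0.0, 62.3, 115.5, 119.0, 94.5, 80.5, 14.0.
Season total = 1176.7 DD.
Complete generations = ⌊1176.7 / 561⌋ = 2.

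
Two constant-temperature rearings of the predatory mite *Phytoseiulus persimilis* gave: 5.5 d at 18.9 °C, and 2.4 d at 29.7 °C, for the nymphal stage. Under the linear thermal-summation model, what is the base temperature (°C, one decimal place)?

Under the model K = D·(T − T_b), so D₁·(T₁ − T_b) = D₂·(T₂ − T_b).
5.5·(18.9 − T_b) = 2.4·(29.7 − T_b)
T_b = (5.5·18.9 − 2.4·29.7) / (5.5 − 2.4) = 32.67 / 3.1 = 10.539 °C ≈ 10.5 °C.

10.5 °C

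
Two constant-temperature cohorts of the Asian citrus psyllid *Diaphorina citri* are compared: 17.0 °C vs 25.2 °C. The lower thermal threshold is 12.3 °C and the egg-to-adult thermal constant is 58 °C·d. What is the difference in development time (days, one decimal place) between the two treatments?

7.8 days

At 17.0 °C: 58 / (17.0 − 12.3) = 58 / 4.7 = 12.340 d.
At 25.2 °C: 58 / (25.2 − 12.3) = 58 / 12.9 = 4.496 d.
Difference = |12.340 − 4.496| = 7.844 ≈ 7.8 days.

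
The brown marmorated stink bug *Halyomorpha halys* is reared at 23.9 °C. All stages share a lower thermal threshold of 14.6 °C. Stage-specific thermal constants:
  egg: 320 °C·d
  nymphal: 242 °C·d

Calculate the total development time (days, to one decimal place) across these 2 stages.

60.4 days

Daily accumulation at 23.9 °C = 23.9 − 14.6 = 9.3 DD/day.
Total K = 320 + 242 = 562 DD.
Total duration = 562 / 9.3 = 60.430 ≈ 60.4 days.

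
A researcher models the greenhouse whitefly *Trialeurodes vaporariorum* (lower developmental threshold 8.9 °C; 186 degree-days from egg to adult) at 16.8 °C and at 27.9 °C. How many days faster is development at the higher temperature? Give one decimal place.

At 16.8 °C: 186 / (16.8 − 8.9) = 186 / 7.9 = 23.544 d.
At 27.9 °C: 186 / (27.9 − 8.9) = 186 / 19.0 = 9.789 d.
Difference = |23.544 − 9.789| = 13.755 ≈ 13.8 days.

13.8 days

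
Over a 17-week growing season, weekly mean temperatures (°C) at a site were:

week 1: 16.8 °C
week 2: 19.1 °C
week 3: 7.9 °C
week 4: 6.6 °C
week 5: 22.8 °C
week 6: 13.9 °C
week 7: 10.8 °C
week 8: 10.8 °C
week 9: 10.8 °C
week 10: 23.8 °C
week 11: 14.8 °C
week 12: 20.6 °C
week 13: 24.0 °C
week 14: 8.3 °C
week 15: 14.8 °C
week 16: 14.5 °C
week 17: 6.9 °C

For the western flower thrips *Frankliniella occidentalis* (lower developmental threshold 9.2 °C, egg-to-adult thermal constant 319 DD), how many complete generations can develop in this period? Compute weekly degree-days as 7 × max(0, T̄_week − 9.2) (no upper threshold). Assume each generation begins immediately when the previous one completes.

Weekly DD (7 × max(0, T̄ − 9.2)): 53.2, 69.3, 0.0, 0.0, 95.2, 32.9, 11.2, 11.2, 11.2, 102.2, 39.2, 79.8, 103.6, 0.0, 39.2, 37.1, 0.0.
Season total = 685.3 DD.
Complete generations = ⌊685.3 / 319⌋ = 2.

2 generations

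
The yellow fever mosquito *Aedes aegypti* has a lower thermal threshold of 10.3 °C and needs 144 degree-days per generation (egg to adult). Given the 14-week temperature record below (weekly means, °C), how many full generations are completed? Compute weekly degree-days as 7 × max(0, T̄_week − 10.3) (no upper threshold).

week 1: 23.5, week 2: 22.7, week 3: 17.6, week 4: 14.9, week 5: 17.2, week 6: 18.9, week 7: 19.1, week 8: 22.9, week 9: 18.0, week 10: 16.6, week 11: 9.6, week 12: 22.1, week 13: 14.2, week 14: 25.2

Weekly DD (7 × max(0, T̄ − 10.3)): 92.4, 86.8, 51.1, 32.2, 48.3, 60.2, 61.6, 88.2, 53.9, 44.1, 0.0, 82.6, 27.3, 104.3.
Season total = 833.0 DD.
Complete generations = ⌊833.0 / 144⌋ = 5.

5 generations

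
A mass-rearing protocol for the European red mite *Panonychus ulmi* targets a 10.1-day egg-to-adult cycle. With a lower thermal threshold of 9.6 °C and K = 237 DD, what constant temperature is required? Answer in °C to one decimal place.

Required daily accumulation = 237 / 10.1 = 23.465 DD/day.
T = T_base + 23.465 = 9.6 + 23.465 = 33.065 ≈ 33.1 °C.

33.1 °C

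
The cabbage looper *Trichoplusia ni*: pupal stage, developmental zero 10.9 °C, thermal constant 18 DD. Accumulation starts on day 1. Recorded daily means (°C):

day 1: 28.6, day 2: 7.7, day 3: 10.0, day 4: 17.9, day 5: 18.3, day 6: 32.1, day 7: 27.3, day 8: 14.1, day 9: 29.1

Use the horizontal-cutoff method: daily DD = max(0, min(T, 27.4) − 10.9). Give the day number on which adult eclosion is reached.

day 4

Daily DD above 10.9 °C (capped at 16.5): 16.5, 0.0, 0.0, 7.0, 7.4, 16.5, 16.4, 3.2, 16.5.
Cumulative: 16.5, 16.5, 16.5, 23.5, 30.9, 47.4, 63.8, 67.0, 83.5.
The total first reaches 18 DD on day 4.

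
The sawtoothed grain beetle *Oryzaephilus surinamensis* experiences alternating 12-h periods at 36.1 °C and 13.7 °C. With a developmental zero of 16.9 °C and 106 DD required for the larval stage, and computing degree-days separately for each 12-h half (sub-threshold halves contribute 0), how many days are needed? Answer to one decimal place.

Day half: max(0, 36.1 − 16.9) × 0.5 = 19.2 × 0.5 = 9.60 DD.
Night half: max(0, 13.7 − 16.9) × 0.5 = 0.0 × 0.5 = 0.00 DD.
Per 24 h: 9.60 DD/day.
Duration = 106 / 9.60 = 11.042 ≈ 11.0 days.

11.0 days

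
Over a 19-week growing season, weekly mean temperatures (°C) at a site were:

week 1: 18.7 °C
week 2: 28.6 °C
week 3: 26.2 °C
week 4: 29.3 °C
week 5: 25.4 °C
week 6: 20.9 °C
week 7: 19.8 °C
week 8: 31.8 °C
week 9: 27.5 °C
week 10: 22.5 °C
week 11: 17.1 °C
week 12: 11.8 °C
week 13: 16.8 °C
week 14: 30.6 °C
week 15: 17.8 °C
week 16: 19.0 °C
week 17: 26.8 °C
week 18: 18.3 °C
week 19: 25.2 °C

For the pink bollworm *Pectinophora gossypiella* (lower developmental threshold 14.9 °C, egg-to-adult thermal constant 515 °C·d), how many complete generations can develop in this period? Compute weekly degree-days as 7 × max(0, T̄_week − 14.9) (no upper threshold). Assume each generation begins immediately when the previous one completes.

2 generations

Weekly DD (7 × max(0, T̄ − 14.9)): 26.6, 95.9, 79.1, 100.8, 73.5, 42.0, 34.3, 118.3, 88.2, 53.2, 15.4, 0.0, 13.3, 109.9, 20.3, 28.7, 83.3, 23.8, 72.1.
Season total = 1078.7 DD.
Complete generations = ⌊1078.7 / 515⌋ = 2.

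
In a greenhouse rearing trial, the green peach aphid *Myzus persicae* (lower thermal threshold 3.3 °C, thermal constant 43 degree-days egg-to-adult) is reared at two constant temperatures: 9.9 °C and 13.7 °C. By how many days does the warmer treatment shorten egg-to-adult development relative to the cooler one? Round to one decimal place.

At 9.9 °C: 43 / (9.9 − 3.3) = 43 / 6.6 = 6.515 d.
At 13.7 °C: 43 / (13.7 − 3.3) = 43 / 10.4 = 4.135 d.
Difference = |6.515 − 4.135| = 2.381 ≈ 2.4 days.

2.4 days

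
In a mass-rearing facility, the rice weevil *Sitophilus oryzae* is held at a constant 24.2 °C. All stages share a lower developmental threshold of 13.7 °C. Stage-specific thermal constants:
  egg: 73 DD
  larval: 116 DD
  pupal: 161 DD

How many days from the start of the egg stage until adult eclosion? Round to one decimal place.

Daily accumulation at 24.2 °C = 24.2 − 13.7 = 10.5 DD/day.
Total K = 73 + 116 + 161 = 350 DD.
Total duration = 350 / 10.5 = 33.333 ≈ 33.3 days.

33.3 days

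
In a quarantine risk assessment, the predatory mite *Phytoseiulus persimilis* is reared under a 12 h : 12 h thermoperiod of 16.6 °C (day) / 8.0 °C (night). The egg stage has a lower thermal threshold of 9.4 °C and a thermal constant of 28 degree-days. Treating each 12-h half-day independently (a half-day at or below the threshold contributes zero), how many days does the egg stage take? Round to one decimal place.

Day half: max(0, 16.6 − 9.4) × 0.5 = 7.2 × 0.5 = 3.60 DD.
Night half: max(0, 8.0 − 9.4) × 0.5 = 0.0 × 0.5 = 0.00 DD.
Per 24 h: 3.60 DD/day.
Duration = 28 / 3.60 = 7.778 ≈ 7.8 days.

7.8 days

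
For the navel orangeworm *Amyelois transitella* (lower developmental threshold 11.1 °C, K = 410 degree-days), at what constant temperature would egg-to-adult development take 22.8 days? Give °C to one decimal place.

29.1 °C

Required daily accumulation = 410 / 22.8 = 17.982 DD/day.
T = T_base + 17.982 = 11.1 + 17.982 = 29.082 ≈ 29.1 °C.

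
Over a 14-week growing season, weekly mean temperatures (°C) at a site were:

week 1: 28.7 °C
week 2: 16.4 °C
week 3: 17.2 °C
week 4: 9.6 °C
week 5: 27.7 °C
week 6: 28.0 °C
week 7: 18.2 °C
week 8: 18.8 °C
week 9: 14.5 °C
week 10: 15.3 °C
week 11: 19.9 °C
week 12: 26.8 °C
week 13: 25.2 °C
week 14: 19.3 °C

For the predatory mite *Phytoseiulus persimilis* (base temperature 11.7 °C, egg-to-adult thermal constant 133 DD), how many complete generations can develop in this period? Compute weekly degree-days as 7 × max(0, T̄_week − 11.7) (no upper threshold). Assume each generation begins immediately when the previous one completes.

Weekly DD (7 × max(0, T̄ − 11.7)): 119.0, 32.9, 38.5, 0.0, 112.0, 114.1, 45.5, 49.7, 19.6, 25.2, 57.4, 105.7, 94.5, 53.2.
Season total = 867.3 DD.
Complete generations = ⌊867.3 / 133⌋ = 6.

6 generations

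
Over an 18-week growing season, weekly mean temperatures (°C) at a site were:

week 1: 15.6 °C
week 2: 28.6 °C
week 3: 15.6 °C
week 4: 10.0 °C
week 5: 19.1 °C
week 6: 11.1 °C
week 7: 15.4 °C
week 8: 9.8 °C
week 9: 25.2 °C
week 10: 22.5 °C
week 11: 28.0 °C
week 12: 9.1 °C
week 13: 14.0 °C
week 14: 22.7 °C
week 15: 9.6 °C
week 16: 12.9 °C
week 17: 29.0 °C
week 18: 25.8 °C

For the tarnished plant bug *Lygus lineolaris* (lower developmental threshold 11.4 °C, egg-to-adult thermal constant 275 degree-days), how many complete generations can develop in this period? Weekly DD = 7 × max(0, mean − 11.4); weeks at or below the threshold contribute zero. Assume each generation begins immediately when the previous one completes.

Weekly DD (7 × max(0, T̄ − 11.4)): 29.4, 120.4, 29.4, 0.0, 53.9, 0.0, 28.0, 0.0, 96.6, 77.7, 116.2, 0.0, 18.2, 79.1, 0.0, 10.5, 123.2, 100.8.
Season total = 883.4 DD.
Complete generations = ⌊883.4 / 275⌋ = 3.

3 generations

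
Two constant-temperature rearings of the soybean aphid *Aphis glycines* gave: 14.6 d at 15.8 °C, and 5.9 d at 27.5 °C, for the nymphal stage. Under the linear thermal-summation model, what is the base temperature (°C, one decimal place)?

Equal thermal constants: D₁(T₁ − T_b) = D₂(T₂ − T_b).
14.6·(15.8 − T_b) = 5.9·(27.5 − T_b)
T_b = (14.6·15.8 − 5.9·27.5) / (14.6 − 5.9) = 68.43 / 8.7 = 7.866 °C ≈ 7.9 °C.

7.9 °C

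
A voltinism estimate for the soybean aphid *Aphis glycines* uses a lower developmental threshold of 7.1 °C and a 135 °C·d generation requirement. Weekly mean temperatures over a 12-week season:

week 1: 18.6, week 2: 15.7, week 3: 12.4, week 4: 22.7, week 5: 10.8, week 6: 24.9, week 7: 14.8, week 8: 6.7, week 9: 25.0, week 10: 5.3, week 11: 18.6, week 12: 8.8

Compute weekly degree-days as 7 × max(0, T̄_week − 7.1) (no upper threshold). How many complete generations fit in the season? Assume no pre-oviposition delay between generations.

Weekly DD (7 × max(0, T̄ − 7.1)): 80.5, 60.2, 37.1, 109.2, 25.9, 124.6, 53.9, 0.0, 125.3, 0.0, 80.5, 11.9.
Season total = 709.1 DD.
Complete generations = ⌊709.1 / 135⌋ = 5.

5 generations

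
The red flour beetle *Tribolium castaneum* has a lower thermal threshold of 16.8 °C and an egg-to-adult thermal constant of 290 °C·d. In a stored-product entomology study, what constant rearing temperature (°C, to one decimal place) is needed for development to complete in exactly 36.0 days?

24.9 °C

Required daily accumulation = 290 / 36.0 = 8.056 DD/day.
T = T_base + 8.056 = 16.8 + 8.056 = 24.856 ≈ 24.9 °C.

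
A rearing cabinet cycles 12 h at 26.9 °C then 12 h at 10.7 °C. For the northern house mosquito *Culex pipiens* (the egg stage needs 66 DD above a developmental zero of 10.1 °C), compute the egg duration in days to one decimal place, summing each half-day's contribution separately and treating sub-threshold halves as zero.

Day half: max(0, 26.9 − 10.1) × 0.5 = 16.8 × 0.5 = 8.40 DD.
Night half: max(0, 10.7 − 10.1) × 0.5 = 0.6 × 0.5 = 0.30 DD.
Per 24 h: 8.70 DD/day.
Duration = 66 / 8.70 = 7.586 ≈ 7.6 days.

7.6 days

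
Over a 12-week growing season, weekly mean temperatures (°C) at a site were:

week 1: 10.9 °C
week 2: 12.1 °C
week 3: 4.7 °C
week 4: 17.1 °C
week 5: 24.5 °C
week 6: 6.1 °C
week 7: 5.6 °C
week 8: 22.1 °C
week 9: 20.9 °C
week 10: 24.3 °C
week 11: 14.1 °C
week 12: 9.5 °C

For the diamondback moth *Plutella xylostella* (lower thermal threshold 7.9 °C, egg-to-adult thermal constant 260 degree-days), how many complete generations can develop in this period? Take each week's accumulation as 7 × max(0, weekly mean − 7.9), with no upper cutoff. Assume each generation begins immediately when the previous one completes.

2 generations

Weekly DD (7 × max(0, T̄ − 7.9)): 21.0, 29.4, 0.0, 64.4, 116.2, 0.0, 0.0, 99.4, 91.0, 114.8, 43.4, 11.2.
Season total = 590.8 DD.
Complete generations = ⌊590.8 / 260⌋ = 2.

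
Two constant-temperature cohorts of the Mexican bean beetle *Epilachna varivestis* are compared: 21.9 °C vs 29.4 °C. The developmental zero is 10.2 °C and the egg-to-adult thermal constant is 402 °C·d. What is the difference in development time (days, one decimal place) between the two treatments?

13.4 days

At 21.9 °C: 402 / (21.9 − 10.2) = 402 / 11.7 = 34.359 d.
At 29.4 °C: 402 / (29.4 − 10.2) = 402 / 19.2 = 20.938 d.
Difference = |34.359 − 20.938| = 13.421 ≈ 13.4 days.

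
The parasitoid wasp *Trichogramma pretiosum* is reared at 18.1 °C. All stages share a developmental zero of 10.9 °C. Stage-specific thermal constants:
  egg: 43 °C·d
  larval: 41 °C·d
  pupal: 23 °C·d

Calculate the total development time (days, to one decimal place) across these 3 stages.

Daily accumulation at 18.1 °C = 18.1 − 10.9 = 7.2 DD/day.
Total K = 43 + 41 + 23 = 107 DD.
Total duration = 107 / 7.2 = 14.861 ≈ 14.9 days.

14.9 days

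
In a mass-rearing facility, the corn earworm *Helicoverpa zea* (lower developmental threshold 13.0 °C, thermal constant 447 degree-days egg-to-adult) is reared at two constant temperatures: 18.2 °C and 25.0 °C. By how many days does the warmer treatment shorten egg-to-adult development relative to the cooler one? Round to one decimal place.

48.7 days

At 18.2 °C: 447 / (18.2 − 13.0) = 447 / 5.2 = 85.962 d.
At 25.0 °C: 447 / (25.0 − 13.0) = 447 / 12.0 = 37.250 d.
Difference = |85.962 − 37.250| = 48.712 ≈ 48.7 days.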